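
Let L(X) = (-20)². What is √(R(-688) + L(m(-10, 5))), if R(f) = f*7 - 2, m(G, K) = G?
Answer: 47*I*√2 ≈ 66.468*I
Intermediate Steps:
L(X) = 400
R(f) = -2 + 7*f (R(f) = 7*f - 2 = -2 + 7*f)
√(R(-688) + L(m(-10, 5))) = √((-2 + 7*(-688)) + 400) = √((-2 - 4816) + 400) = √(-4818 + 400) = √(-4418) = 47*I*√2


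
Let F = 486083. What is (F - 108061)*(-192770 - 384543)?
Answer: -218237014886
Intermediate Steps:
(F - 108061)*(-192770 - 384543) = (486083 - 108061)*(-192770 - 384543) = 378022*(-577313) = -218237014886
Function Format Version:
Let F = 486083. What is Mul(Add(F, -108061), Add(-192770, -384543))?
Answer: -218237014886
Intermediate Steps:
Mul(Add(F, -108061), Add(-192770, -384543)) = Mul(Add(486083, -108061), Add(-192770, -384543)) = Mul(378022, -577313) = -218237014886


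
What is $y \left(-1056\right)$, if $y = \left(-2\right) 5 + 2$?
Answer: $8448$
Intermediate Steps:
$y = -8$ ($y = -10 + 2 = -8$)
$y \left(-1056\right) = \left(-8\right) \left(-1056\right) = 8448$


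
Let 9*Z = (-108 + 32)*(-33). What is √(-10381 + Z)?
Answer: I*√90921/3 ≈ 100.51*I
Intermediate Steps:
Z = 836/3 (Z = ((-108 + 32)*(-33))/9 = (-76*(-33))/9 = (⅑)*2508 = 836/3 ≈ 278.67)
√(-10381 + Z) = √(-10381 + 836/3) = √(-30307/3) = I*√90921/3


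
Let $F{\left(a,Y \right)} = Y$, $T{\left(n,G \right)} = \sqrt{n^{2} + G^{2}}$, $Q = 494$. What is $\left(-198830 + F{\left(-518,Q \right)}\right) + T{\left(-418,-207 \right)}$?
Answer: $-198336 + \sqrt{217573} \approx -1.9787 \cdot 10^{5}$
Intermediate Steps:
$T{\left(n,G \right)} = \sqrt{G^{2} + n^{2}}$
$\left(-198830 + F{\left(-518,Q \right)}\right) + T{\left(-418,-207 \right)} = \left(-198830 + 494\right) + \sqrt{\left(-207\right)^{2} + \left(-418\right)^{2}} = -198336 + \sqrt{42849 + 174724} = -198336 + \sqrt{217573}$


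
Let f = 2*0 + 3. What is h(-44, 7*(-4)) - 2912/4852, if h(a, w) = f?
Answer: 2911/1213 ≈ 2.3998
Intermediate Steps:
f = 3 (f = 0 + 3 = 3)
h(a, w) = 3
h(-44, 7*(-4)) - 2912/4852 = 3 - 2912/4852 = 3 - 1*728/1213 = 3 - 728/1213 = 2911/1213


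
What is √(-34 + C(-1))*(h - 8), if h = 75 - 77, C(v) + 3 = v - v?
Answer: -10*I*√37 ≈ -60.828*I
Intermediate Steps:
C(v) = -3 (C(v) = -3 + (v - v) = -3 + 0 = -3)
h = -2
√(-34 + C(-1))*(h - 8) = √(-34 - 3)*(-2 - 8) = √(-37)*(-10) = (I*√37)*(-10) = -10*I*√37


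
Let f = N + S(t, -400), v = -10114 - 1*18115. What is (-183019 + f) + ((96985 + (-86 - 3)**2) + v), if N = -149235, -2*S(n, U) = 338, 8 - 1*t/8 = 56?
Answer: -255746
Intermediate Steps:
t = -384 (t = 64 - 8*56 = 64 - 448 = -384)
S(n, U) = -169 (S(n, U) = -1/2*338 = -169)
v = -28229 (v = -10114 - 18115 = -28229)
f = -149404 (f = -149235 - 169 = -149404)
(-183019 + f) + ((96985 + (-86 - 3)**2) + v) = (-183019 - 149404) + ((96985 + (-86 - 3)**2) - 28229) = -332423 + ((96985 + (-89)**2) - 28229) = -332423 + ((96985 + 7921) - 28229) = -332423 + (104906 - 28229) = -332423 + 76677 = -255746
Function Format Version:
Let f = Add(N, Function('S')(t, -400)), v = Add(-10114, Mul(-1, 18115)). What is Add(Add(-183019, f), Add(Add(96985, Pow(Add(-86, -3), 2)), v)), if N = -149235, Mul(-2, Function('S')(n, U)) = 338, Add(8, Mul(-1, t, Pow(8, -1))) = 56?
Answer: -255746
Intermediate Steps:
t = -384 (t = Add(64, Mul(-8, 56)) = Add(64, -448) = -384)
Function('S')(n, U) = -169 (Function('S')(n, U) = Mul(Rational(-1, 2), 338) = -169)
v = -28229 (v = Add(-10114, -18115) = -28229)
f = -149404 (f = Add(-149235, -169) = -149404)
Add(Add(-183019, f), Add(Add(96985, Pow(Add(-86, -3), 2)), v)) = Add(Add(-183019, -149404), Add(Add(96985, Pow(Add(-86, -3), 2)), -28229)) = Add(-332423, Add(Add(96985, Pow(-89, 2)), -28229)) = Add(-332423, Add(Add(96985, 7921), -28229)) = Add(-332423, Add(104906, -28229)) = Add(-332423, 76677) = -255746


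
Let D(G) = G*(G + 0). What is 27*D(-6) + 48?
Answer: 1020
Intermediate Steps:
D(G) = G**2 (D(G) = G*G = G**2)
27*D(-6) + 48 = 27*(-6)**2 + 48 = 27*36 + 48 = 972 + 48 = 1020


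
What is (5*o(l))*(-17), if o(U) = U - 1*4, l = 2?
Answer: 170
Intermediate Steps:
o(U) = -4 + U (o(U) = U - 4 = -4 + U)
(5*o(l))*(-17) = (5*(-4 + 2))*(-17) = (5*(-2))*(-17) = -10*(-17) = 170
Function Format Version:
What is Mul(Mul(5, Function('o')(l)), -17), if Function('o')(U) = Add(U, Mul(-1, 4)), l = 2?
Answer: 170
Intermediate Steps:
Function('o')(U) = Add(-4, U) (Function('o')(U) = Add(U, -4) = Add(-4, U))
Mul(Mul(5, Function('o')(l)), -17) = Mul(Mul(5, Add(-4, 2)), -17) = Mul(Mul(5, -2), -17) = Mul(-10, -17) = 170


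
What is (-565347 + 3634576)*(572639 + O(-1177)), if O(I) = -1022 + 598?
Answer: 1756258872235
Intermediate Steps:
O(I) = -424
(-565347 + 3634576)*(572639 + O(-1177)) = (-565347 + 3634576)*(572639 - 424) = 3069229*572215 = 1756258872235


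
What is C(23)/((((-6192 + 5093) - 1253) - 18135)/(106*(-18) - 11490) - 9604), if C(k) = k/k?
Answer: -4466/42884635 ≈ -0.00010414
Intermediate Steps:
C(k) = 1
C(23)/((((-6192 + 5093) - 1253) - 18135)/(106*(-18) - 11490) - 9604) = 1/((((-6192 + 5093) - 1253) - 18135)/(106*(-18) - 11490) - 9604) = 1/(((-1099 - 1253) - 18135)/(-1908 - 11490) - 9604) = 1/((-2352 - 18135)/(-13398) - 9604) = 1/(-20487*(-1/13398) - 9604) = 1/(6829/4466 - 9604) = 1/(-42884635/4466) = 1*(-4466/42884635) = -4466/42884635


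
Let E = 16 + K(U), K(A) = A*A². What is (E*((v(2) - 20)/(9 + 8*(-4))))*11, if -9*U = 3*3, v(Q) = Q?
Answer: 2970/23 ≈ 129.13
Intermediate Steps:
U = -1 (U = -3/3 = -⅑*9 = -1)
K(A) = A³
E = 15 (E = 16 + (-1)³ = 16 - 1 = 15)
(E*((v(2) - 20)/(9 + 8*(-4))))*11 = (15*((2 - 20)/(9 + 8*(-4))))*11 = (15*(-18/(9 - 32)))*11 = (15*(-18/(-23)))*11 = (15*(-18*(-1/23)))*11 = (15*(18/23))*11 = (270/23)*11 = 2970/23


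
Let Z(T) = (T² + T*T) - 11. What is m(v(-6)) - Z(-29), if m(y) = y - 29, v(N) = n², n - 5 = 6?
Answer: -1579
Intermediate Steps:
n = 11 (n = 5 + 6 = 11)
Z(T) = -11 + 2*T² (Z(T) = (T² + T²) - 11 = 2*T² - 11 = -11 + 2*T²)
v(N) = 121 (v(N) = 11² = 121)
m(y) = -29 + y
m(v(-6)) - Z(-29) = (-29 + 121) - (-11 + 2*(-29)²) = 92 - (-11 + 2*841) = 92 - (-11 + 1682) = 92 - 1*1671 = 92 - 1671 = -1579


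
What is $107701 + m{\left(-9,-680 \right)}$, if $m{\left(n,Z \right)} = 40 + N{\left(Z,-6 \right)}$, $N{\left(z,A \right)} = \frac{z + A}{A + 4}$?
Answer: $108084$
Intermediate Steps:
$N{\left(z,A \right)} = \frac{A + z}{4 + A}$
$m{\left(n,Z \right)} = 43 - \frac{Z}{2}$ ($m{\left(n,Z \right)} = 40 + \frac{-6 + Z}{4 - 6} = 40 + \frac{-6 + Z}{-2} = 40 - \frac{-6 + Z}{2} = 40 - \left(-3 + \frac{Z}{2}\right) = 43 - \frac{Z}{2}$)
$107701 + m{\left(-9,-680 \right)} = 107701 + \left(43 - -340\right) = 107701 + \left(43 + 340\right) = 107701 + 383 = 108084$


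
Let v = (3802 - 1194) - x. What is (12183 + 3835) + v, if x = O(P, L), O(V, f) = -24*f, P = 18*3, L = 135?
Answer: 21866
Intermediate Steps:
P = 54
x = -3240 (x = -24*135 = -3240)
v = 5848 (v = (3802 - 1194) - 1*(-3240) = 2608 + 3240 = 5848)
(12183 + 3835) + v = (12183 + 3835) + 5848 = 16018 + 5848 = 21866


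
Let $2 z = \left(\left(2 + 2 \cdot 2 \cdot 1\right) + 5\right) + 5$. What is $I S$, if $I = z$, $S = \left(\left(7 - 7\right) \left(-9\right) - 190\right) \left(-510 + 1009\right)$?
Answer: $-758480$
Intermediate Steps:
$S = -94810$ ($S = \left(0 \left(-9\right) - 190\right) 499 = \left(0 - 190\right) 499 = \left(-190\right) 499 = -94810$)
$z = 8$ ($z = \frac{\left(\left(2 + 2 \cdot 2 \cdot 1\right) + 5\right) + 5}{2} = \frac{\left(\left(2 + 2 \cdot 2\right) + 5\right) + 5}{2} = \frac{\left(\left(2 + 4\right) + 5\right) + 5}{2} = \frac{\left(6 + 5\right) + 5}{2} = \frac{11 + 5}{2} = \frac{1}{2} \cdot 16 = 8$)
$I = 8$
$I S = 8 \left(-94810\right) = -758480$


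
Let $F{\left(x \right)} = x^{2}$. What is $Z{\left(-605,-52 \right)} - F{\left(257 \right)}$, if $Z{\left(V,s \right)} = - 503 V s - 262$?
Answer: $-15890691$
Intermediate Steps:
$Z{\left(V,s \right)} = -262 - 503 V s$ ($Z{\left(V,s \right)} = - 503 V s - 262 = -262 - 503 V s$)
$Z{\left(-605,-52 \right)} - F{\left(257 \right)} = \left(-262 - \left(-304315\right) \left(-52\right)\right) - 257^{2} = \left(-262 - 15824380\right) - 66049 = -15824642 - 66049 = -15890691$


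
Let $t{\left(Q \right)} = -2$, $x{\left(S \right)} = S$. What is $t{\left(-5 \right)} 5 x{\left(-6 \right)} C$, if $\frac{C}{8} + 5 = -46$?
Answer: $-24480$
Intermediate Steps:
$C = -408$ ($C = -40 + 8 \left(-46\right) = -40 - 368 = -408$)
$t{\left(-5 \right)} 5 x{\left(-6 \right)} C = \left(-2\right) 5 \left(-6\right) \left(-408\right) = \left(-10\right) \left(-6\right) \left(-408\right) = 60 \left(-408\right) = -24480$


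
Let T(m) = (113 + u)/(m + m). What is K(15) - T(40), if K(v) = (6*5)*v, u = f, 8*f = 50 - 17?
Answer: 287063/640 ≈ 448.54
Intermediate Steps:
f = 33/8 (f = (50 - 17)/8 = (⅛)*33 = 33/8 ≈ 4.1250)
u = 33/8 ≈ 4.1250
T(m) = 937/(16*m) (T(m) = (113 + 33/8)/(m + m) = 937/(8*((2*m))) = 937*(1/(2*m))/8 = 937/(16*m))
K(v) = 30*v
K(15) - T(40) = 30*15 - 937/(16*40) = 450 - 937/(16*40) = 450 - 1*937/640 = 450 - 937/640 = 287063/640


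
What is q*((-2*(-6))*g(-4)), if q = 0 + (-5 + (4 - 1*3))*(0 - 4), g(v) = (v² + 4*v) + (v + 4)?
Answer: 0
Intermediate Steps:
g(v) = 4 + v² + 5*v (g(v) = (v² + 4*v) + (4 + v) = 4 + v² + 5*v)
q = 16 (q = 0 + (-5 + (4 - 3))*(-4) = 0 + (-5 + 1)*(-4) = 0 - 4*(-4) = 0 + 16 = 16)
q*((-2*(-6))*g(-4)) = 16*((-2*(-6))*(4 + (-4)² + 5*(-4))) = 16*(12*(4 + 16 - 20)) = 16*(12*0) = 16*0 = 0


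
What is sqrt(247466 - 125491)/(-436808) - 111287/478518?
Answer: -111287/478518 - 5*sqrt(4879)/436808 ≈ -0.23337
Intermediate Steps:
sqrt(247466 - 125491)/(-436808) - 111287/478518 = sqrt(121975)*(-1/436808) - 111287*1/478518 = (5*sqrt(4879))*(-1/436808) - 111287/478518 = -5*sqrt(4879)/436808 - 111287/478518 = -111287/478518 - 5*sqrt(4879)/436808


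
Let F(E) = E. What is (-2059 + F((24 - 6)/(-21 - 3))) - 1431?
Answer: -13963/4 ≈ -3490.8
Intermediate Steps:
(-2059 + F((24 - 6)/(-21 - 3))) - 1431 = (-2059 + (24 - 6)/(-21 - 3)) - 1431 = (-2059 + 18/(-24)) - 1431 = (-2059 + 18*(-1/24)) - 1431 = (-2059 - ¾) - 1431 = -8239/4 - 1431 = -13963/4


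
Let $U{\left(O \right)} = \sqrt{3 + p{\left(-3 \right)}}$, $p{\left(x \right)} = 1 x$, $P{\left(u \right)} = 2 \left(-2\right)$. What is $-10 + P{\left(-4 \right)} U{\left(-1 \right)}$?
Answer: $-10$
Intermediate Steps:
$P{\left(u \right)} = -4$
$p{\left(x \right)} = x$
$U{\left(O \right)} = 0$ ($U{\left(O \right)} = \sqrt{3 - 3} = \sqrt{0} = 0$)
$-10 + P{\left(-4 \right)} U{\left(-1 \right)} = -10 - 0 = -10 + 0 = -10$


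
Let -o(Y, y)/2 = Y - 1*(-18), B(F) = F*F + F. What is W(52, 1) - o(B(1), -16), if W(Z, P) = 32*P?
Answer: 72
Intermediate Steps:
B(F) = F + F² (B(F) = F² + F = F + F²)
o(Y, y) = -36 - 2*Y (o(Y, y) = -2*(Y - 1*(-18)) = -2*(Y + 18) = -2*(18 + Y) = -36 - 2*Y)
W(52, 1) - o(B(1), -16) = 32*1 - (-36 - 2*(1 + 1)) = 32 - (-36 - 2*2) = 32 - (-36 - 4) = 32 - 1*(-40) = 32 + 40 = 72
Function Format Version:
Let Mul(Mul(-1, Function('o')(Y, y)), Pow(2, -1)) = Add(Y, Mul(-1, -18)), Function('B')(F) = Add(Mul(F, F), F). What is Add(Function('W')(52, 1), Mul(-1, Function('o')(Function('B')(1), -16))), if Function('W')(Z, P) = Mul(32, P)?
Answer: 72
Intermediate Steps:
Function('B')(F) = Add(F, Pow(F, 2)) (Function('B')(F) = Add(Pow(F, 2), F) = Add(F, Pow(F, 2)))
Function('o')(Y, y) = Add(-36, Mul(-2, Y)) (Function('o')(Y, y) = Mul(-2, Add(Y, Mul(-1, -18))) = Mul(-2, Add(Y, 18)) = Mul(-2, Add(18, Y)) = Add(-36, Mul(-2, Y)))
Add(Function('W')(52, 1), Mul(-1, Function('o')(Function('B')(1), -16))) = Add(Mul(32, 1), Mul(-1, Add(-36, Mul(-2, Mul(1, Add(1, 1)))))) = Add(32, Mul(-1, Add(-36, Mul(-2, Mul(1, 2))))) = Add(32, Mul(-1, Add(-36, Mul(-2, 2)))) = Add(32, Mul(-1, Add(-36, -4))) = Add(32, Mul(-1, -40)) = Add(32, 40) = 72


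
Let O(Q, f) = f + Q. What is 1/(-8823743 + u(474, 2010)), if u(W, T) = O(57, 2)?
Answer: -1/8823684 ≈ -1.1333e-7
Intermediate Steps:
O(Q, f) = Q + f
u(W, T) = 59 (u(W, T) = 57 + 2 = 59)
1/(-8823743 + u(474, 2010)) = 1/(-8823743 + 59) = 1/(-8823684) = -1/8823684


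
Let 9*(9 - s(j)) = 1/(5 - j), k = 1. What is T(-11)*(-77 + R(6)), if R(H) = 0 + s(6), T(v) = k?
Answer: -611/9 ≈ -67.889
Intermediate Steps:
s(j) = 9 - 1/(9*(5 - j))
T(v) = 1
R(H) = 82/9 (R(H) = 0 + (-404 + 81*6)/(9*(-5 + 6)) = 0 + (⅑)*(-404 + 486)/1 = 0 + (⅑)*1*82 = 0 + 82/9 = 82/9)
T(-11)*(-77 + R(6)) = 1*(-77 + 82/9) = 1*(-611/9) = -611/9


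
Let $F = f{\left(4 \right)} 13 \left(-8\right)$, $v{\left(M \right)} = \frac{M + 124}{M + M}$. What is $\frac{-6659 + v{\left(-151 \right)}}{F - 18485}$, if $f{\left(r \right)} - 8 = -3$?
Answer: $\frac{2010991}{5739510} \approx 0.35038$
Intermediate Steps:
$f{\left(r \right)} = 5$ ($f{\left(r \right)} = 8 - 3 = 5$)
$v{\left(M \right)} = \frac{124 + M}{2 M}$
$F = -520$ ($F = 5 \cdot 13 \left(-8\right) = 65 \left(-8\right) = -520$)
$\frac{-6659 + v{\left(-151 \right)}}{F - 18485} = \frac{-6659 + \frac{124 - 151}{2 \left(-151\right)}}{-520 - 18485} = \frac{-6659 + \frac{1}{2} \left(- \frac{1}{151}\right) \left(-27\right)}{-520 + \left(-21017 + 2532\right)} = \frac{-6659 + \frac{27}{302}}{-520 - 18485} = - \frac{2010991}{302 \left(-19005\right)} = \left(- \frac{2010991}{302}\right) \left(- \frac{1}{19005}\right) = \frac{2010991}{5739510}$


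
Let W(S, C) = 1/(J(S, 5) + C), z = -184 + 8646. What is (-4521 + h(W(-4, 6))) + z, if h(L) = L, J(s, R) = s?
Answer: 7883/2 ≈ 3941.5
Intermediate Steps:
z = 8462
W(S, C) = 1/(C + S) (W(S, C) = 1/(S + C) = 1/(C + S))
(-4521 + h(W(-4, 6))) + z = (-4521 + 1/(6 - 4)) + 8462 = (-4521 + 1/2) + 8462 = (-4521 + ½) + 8462 = -9041/2 + 8462 = 7883/2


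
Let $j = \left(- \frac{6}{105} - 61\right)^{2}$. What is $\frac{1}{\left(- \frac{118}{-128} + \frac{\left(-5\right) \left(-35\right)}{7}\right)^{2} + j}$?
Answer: $\frac{5017600}{22077030049} \approx 0.00022728$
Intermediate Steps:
$j = \frac{4566769}{1225}$ ($j = \left(\left(-6\right) \frac{1}{105} - 61\right)^{2} = \left(- \frac{2}{35} - 61\right)^{2} = \left(- \frac{2137}{35}\right)^{2} = \frac{4566769}{1225} \approx 3728.0$)
$\frac{1}{\left(- \frac{118}{-128} + \frac{\left(-5\right) \left(-35\right)}{7}\right)^{2} + j} = \frac{1}{\left(- \frac{118}{-128} + \frac{\left(-5\right) \left(-35\right)}{7}\right)^{2} + \frac{4566769}{1225}} = \frac{1}{\left(\left(-118\right) \left(- \frac{1}{128}\right) + 175 \cdot \frac{1}{7}\right)^{2} + \frac{4566769}{1225}} = \frac{1}{\left(\frac{59}{64} + 25\right)^{2} + \frac{4566769}{1225}} = \frac{1}{\left(\frac{1659}{64}\right)^{2} + \frac{4566769}{1225}} = \frac{1}{\frac{2752281}{4096} + \frac{4566769}{1225}} = \frac{1}{\frac{22077030049}{5017600}} = \frac{5017600}{22077030049}$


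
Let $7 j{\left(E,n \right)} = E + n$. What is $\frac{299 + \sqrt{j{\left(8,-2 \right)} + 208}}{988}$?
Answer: $\frac{23}{76} + \frac{\sqrt{10234}}{6916} \approx 0.31726$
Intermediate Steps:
$j{\left(E,n \right)} = \frac{E}{7} + \frac{n}{7}$ ($j{\left(E,n \right)} = \frac{E + n}{7} = \frac{E}{7} + \frac{n}{7}$)
$\frac{299 + \sqrt{j{\left(8,-2 \right)} + 208}}{988} = \frac{299 + \sqrt{\left(\frac{1}{7} \cdot 8 + \frac{1}{7} \left(-2\right)\right) + 208}}{988} = \left(299 + \sqrt{\left(\frac{8}{7} - \frac{2}{7}\right) + 208}\right) \frac{1}{988} = \left(299 + \sqrt{\frac{6}{7} + 208}\right) \frac{1}{988} = \left(299 + \sqrt{\frac{1462}{7}}\right) \frac{1}{988} = \left(299 + \frac{\sqrt{10234}}{7}\right) \frac{1}{988} = \frac{23}{76} + \frac{\sqrt{10234}}{6916}$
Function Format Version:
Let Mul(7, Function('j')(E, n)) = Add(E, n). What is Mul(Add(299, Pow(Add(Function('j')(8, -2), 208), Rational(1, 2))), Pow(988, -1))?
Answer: Add(Rational(23, 76), Mul(Rational(1, 6916), Pow(10234, Rational(1, 2)))) ≈ 0.31726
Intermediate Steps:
Function('j')(E, n) = Add(Mul(Rational(1, 7), E), Mul(Rational(1, 7), n)) (Function('j')(E, n) = Mul(Rational(1, 7), Add(E, n)) = Add(Mul(Rational(1, 7), E), Mul(Rational(1, 7), n)))
Mul(Add(299, Pow(Add(Function('j')(8, -2), 208), Rational(1, 2))), Pow(988, -1)) = Mul(Add(299, Pow(Add(Add(Mul(Rational(1, 7), 8), Mul(Rational(1, 7), -2)), 208), Rational(1, 2))), Pow(988, -1)) = Mul(Add(299, Pow(Add(Add(Rational(8, 7), Rational(-2, 7)), 208), Rational(1, 2))), Rational(1, 988)) = Mul(Add(299, Pow(Add(Rational(6, 7), 208), Rational(1, 2))), Rational(1, 988)) = Mul(Add(299, Pow(Rational(1462, 7), Rational(1, 2))), Rational(1, 988)) = Mul(Add(299, Mul(Rational(1, 7), Pow(10234, Rational(1, 2)))), Rational(1, 988)) = Add(Rational(23, 76), Mul(Rational(1, 6916), Pow(10234, Rational(1, 2))))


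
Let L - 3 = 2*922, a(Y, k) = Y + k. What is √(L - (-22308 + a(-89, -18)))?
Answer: √24262 ≈ 155.76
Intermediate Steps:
L = 1847 (L = 3 + 2*922 = 3 + 1844 = 1847)
√(L - (-22308 + a(-89, -18))) = √(1847 - (-22308 + (-89 - 18))) = √(1847 - (-22308 - 107)) = √(1847 - 1*(-22415)) = √(1847 + 22415) = √24262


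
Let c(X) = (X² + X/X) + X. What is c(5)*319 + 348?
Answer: 10237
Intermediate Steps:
c(X) = 1 + X + X² (c(X) = (X² + 1) + X = (1 + X²) + X = 1 + X + X²)
c(5)*319 + 348 = (1 + 5 + 5²)*319 + 348 = (1 + 5 + 25)*319 + 348 = 31*319 + 348 = 9889 + 348 = 10237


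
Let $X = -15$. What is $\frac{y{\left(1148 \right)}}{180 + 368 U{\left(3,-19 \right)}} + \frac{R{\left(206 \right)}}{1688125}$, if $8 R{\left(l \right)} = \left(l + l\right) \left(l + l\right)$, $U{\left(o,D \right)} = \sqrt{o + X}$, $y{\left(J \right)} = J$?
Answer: $\frac{1142865269}{8327520625} - \frac{7544 i \sqrt{3}}{14799} \approx 0.13724 - 0.88294 i$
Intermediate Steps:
$U{\left(o,D \right)} = \sqrt{-15 + o}$ ($U{\left(o,D \right)} = \sqrt{o - 15} = \sqrt{-15 + o}$)
$R{\left(l \right)} = \frac{l^{2}}{2}$ ($R{\left(l \right)} = \frac{\left(l + l\right) \left(l + l\right)}{8} = \frac{2 l 2 l}{8} = \frac{4 l^{2}}{8} = \frac{l^{2}}{2}$)
$\frac{y{\left(1148 \right)}}{180 + 368 U{\left(3,-19 \right)}} + \frac{R{\left(206 \right)}}{1688125} = \frac{1148}{180 + 368 \sqrt{-15 + 3}} + \frac{\frac{1}{2} \cdot 206^{2}}{1688125} = \frac{1148}{180 + 368 \sqrt{-12}} + \frac{1}{2} \cdot 42436 \cdot \frac{1}{1688125} = \frac{1148}{180 + 368 \cdot 2 i \sqrt{3}} + 21218 \cdot \frac{1}{1688125} = \frac{1148}{180 + 736 i \sqrt{3}} + \frac{21218}{1688125} = \frac{21218}{1688125} + \frac{1148}{180 + 736 i \sqrt{3}}$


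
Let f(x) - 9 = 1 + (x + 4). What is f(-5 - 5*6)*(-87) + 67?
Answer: 1894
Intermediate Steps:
f(x) = 14 + x (f(x) = 9 + (1 + (x + 4)) = 9 + (1 + (4 + x)) = 9 + (5 + x) = 14 + x)
f(-5 - 5*6)*(-87) + 67 = (14 + (-5 - 5*6))*(-87) + 67 = (14 + (-5 - 30))*(-87) + 67 = (14 - 35)*(-87) + 67 = -21*(-87) + 67 = 1827 + 67 = 1894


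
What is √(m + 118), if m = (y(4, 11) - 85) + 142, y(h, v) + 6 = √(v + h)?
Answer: √(169 + √15) ≈ 13.148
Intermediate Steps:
y(h, v) = -6 + √(h + v) (y(h, v) = -6 + √(v + h) = -6 + √(h + v))
m = 51 + √15 (m = ((-6 + √(4 + 11)) - 85) + 142 = ((-6 + √15) - 85) + 142 = (-91 + √15) + 142 = 51 + √15 ≈ 54.873)
√(m + 118) = √((51 + √15) + 118) = √(169 + √15)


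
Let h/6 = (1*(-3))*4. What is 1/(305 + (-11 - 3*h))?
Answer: 1/510 ≈ 0.0019608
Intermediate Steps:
h = -72 (h = 6*((1*(-3))*4) = 6*(-3*4) = 6*(-12) = -72)
1/(305 + (-11 - 3*h)) = 1/(305 + (-11 - 3*(-72))) = 1/(305 + (-11 + 216)) = 1/(305 + 205) = 1/510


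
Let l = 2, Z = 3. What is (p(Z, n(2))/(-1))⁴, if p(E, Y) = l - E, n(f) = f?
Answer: 1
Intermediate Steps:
p(E, Y) = 2 - E
(p(Z, n(2))/(-1))⁴ = ((2 - 1*3)/(-1))⁴ = ((2 - 3)*(-1))⁴ = (-1*(-1))⁴ = 1⁴ = 1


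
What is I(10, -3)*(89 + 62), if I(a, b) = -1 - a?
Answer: -1661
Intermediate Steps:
I(10, -3)*(89 + 62) = (-1 - 1*10)*(89 + 62) = (-1 - 10)*151 = -11*151 = -1661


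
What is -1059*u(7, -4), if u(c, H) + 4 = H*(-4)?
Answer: -12708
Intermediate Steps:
u(c, H) = -4 - 4*H (u(c, H) = -4 + H*(-4) = -4 - 4*H)
-1059*u(7, -4) = -1059*(-4 - 4*(-4)) = -1059*(-4 + 16) = -1059*12 = -12708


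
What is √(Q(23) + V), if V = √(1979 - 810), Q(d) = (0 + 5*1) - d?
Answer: √(-18 + √1169) ≈ 4.0238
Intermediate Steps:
Q(d) = 5 - d (Q(d) = (0 + 5) - d = 5 - d)
V = √1169 ≈ 34.191
√(Q(23) + V) = √((5 - 1*23) + √1169) = √((5 - 23) + √1169) = √(-18 + √1169)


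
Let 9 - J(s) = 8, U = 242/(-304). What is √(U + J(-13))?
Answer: √1178/76 ≈ 0.45161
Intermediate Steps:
U = -121/152 (U = 242*(-1/304) = -121/152 ≈ -0.79605)
J(s) = 1 (J(s) = 9 - 1*8 = 9 - 8 = 1)
√(U + J(-13)) = √(-121/152 + 1) = √(31/152) = √1178/76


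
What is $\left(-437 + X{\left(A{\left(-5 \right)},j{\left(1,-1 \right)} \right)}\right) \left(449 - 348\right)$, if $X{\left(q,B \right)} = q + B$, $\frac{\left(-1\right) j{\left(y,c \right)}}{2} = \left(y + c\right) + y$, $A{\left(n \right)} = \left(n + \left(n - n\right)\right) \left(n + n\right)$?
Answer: $-39289$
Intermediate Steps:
$A{\left(n \right)} = 2 n^{2}$ ($A{\left(n \right)} = \left(n + 0\right) 2 n = n 2 n = 2 n^{2}$)
$j{\left(y,c \right)} = - 4 y - 2 c$ ($j{\left(y,c \right)} = - 2 \left(\left(y + c\right) + y\right) = - 2 \left(\left(c + y\right) + y\right) = - 2 \left(c + 2 y\right) = - 4 y - 2 c$)
$X{\left(q,B \right)} = B + q$
$\left(-437 + X{\left(A{\left(-5 \right)},j{\left(1,-1 \right)} \right)}\right) \left(449 - 348\right) = \left(-437 + \left(\left(\left(-4\right) 1 - -2\right) + 2 \left(-5\right)^{2}\right)\right) \left(449 - 348\right) = \left(-437 + \left(\left(-4 + 2\right) + 2 \cdot 25\right)\right) 101 = \left(-437 + \left(-2 + 50\right)\right) 101 = \left(-437 + 48\right) 101 = \left(-389\right) 101 = -39289$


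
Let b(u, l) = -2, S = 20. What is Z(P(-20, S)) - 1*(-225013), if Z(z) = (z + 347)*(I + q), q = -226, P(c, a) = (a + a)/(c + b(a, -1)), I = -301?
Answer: 474124/11 ≈ 43102.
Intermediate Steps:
P(c, a) = 2*a/(-2 + c) (P(c, a) = (a + a)/(c - 2) = (2*a)/(-2 + c) = 2*a/(-2 + c))
Z(z) = -182869 - 527*z (Z(z) = (z + 347)*(-301 - 226) = (347 + z)*(-527) = -182869 - 527*z)
Z(P(-20, S)) - 1*(-225013) = (-182869 - 1054*20/(-2 - 20)) - 1*(-225013) = (-182869 - 1054*20/(-22)) + 225013 = (-182869 - 1054*20*(-1)/22) + 225013 = (-182869 - 527*(-20/11)) + 225013 = (-182869 + 10540/11) + 225013 = -2001019/11 + 225013 = 474124/11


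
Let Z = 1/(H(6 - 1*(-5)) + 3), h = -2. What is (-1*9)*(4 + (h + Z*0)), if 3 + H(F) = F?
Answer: -18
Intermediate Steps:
H(F) = -3 + F
Z = 1/11 (Z = 1/((-3 + (6 - 1*(-5))) + 3) = 1/((-3 + (6 + 5)) + 3) = 1/((-3 + 11) + 3) = 1/(8 + 3) = 1/11 ≈ 0.090909)
(-1*9)*(4 + (h + Z*0)) = (-1*9)*(4 + (-2 + (1/11)*0)) = -9*(4 + (-2 + 0)) = -9*(4 - 2) = -9*2 = -18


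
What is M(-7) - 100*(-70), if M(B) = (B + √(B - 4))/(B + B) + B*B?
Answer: 14099/2 - I*√11/14 ≈ 7049.5 - 0.2369*I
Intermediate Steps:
M(B) = B² + (B + √(-4 + B))/(2*B) (M(B) = (B + √(-4 + B))/((2*B)) + B² = (B + √(-4 + B))*(1/(2*B)) + B² = (B + √(-4 + B))/(2*B) + B² = B² + (B + √(-4 + B))/(2*B))
M(-7) - 100*(-70) = (½)*(-7 + √(-4 - 7) + 2*(-7)³)/(-7) - 100*(-70) = (½)*(-⅐)*(-7 + √(-11) + 2*(-343)) + 7000 = (½)*(-⅐)*(-7 + I*√11 - 686) + 7000 = (½)*(-⅐)*(-693 + I*√11) + 7000 = (99/2 - I*√11/14) + 7000 = 14099/2 - I*√11/14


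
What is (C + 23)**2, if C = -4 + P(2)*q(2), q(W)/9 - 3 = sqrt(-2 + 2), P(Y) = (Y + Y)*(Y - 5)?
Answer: 93025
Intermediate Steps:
P(Y) = 2*Y*(-5 + Y) (P(Y) = (2*Y)*(-5 + Y) = 2*Y*(-5 + Y))
q(W) = 27 (q(W) = 27 + 9*sqrt(-2 + 2) = 27 + 9*sqrt(0) = 27 + 9*0 = 27 + 0 = 27)
C = -328 (C = -4 + (2*2*(-5 + 2))*27 = -4 + (2*2*(-3))*27 = -4 - 12*27 = -4 - 324 = -328)
(C + 23)**2 = (-328 + 23)**2 = (-305)**2 = 93025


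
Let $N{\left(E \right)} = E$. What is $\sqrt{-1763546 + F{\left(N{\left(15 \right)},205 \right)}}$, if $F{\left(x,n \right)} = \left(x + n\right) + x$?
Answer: $i \sqrt{1763311} \approx 1327.9 i$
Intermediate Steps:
$F{\left(x,n \right)} = n + 2 x$ ($F{\left(x,n \right)} = \left(n + x\right) + x = n + 2 x$)
$\sqrt{-1763546 + F{\left(N{\left(15 \right)},205 \right)}} = \sqrt{-1763546 + \left(205 + 2 \cdot 15\right)} = \sqrt{-1763546 + \left(205 + 30\right)} = \sqrt{-1763546 + 235} = \sqrt{-1763311} = i \sqrt{1763311}$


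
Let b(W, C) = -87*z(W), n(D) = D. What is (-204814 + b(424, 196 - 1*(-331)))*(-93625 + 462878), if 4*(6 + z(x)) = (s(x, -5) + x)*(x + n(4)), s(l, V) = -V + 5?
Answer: -1567256694694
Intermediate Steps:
s(l, V) = 5 - V
z(x) = -6 + (4 + x)*(10 + x)/4 (z(x) = -6 + (((5 - 1*(-5)) + x)*(x + 4))/4 = -6 + (((5 + 5) + x)*(4 + x))/4 = -6 + ((10 + x)*(4 + x))/4 = -6 + ((4 + x)*(10 + x))/4 = -6 + (4 + x)*(10 + x)/4)
b(W, C) = -348 - 609*W/2 - 87*W²/4 (b(W, C) = -87*(4 + W²/4 + 7*W/2) = -348 - 609*W/2 - 87*W²/4)
(-204814 + b(424, 196 - 1*(-331)))*(-93625 + 462878) = (-204814 + (-348 - 609/2*424 - 87/4*424²))*(-93625 + 462878) = (-204814 + (-348 - 129108 - 87/4*179776))*369253 = (-204814 + (-348 - 129108 - 3910128))*369253 = (-204814 - 4039584)*369253 = -4244398*369253 = -1567256694694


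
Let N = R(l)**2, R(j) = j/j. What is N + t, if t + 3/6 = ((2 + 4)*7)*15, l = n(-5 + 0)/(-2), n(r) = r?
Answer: 1261/2 ≈ 630.50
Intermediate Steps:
l = 5/2 (l = (-5 + 0)/(-2) = -5*(-1/2) = 5/2 ≈ 2.5000)
t = 1259/2 (t = -1/2 + ((2 + 4)*7)*15 = -1/2 + (6*7)*15 = -1/2 + 42*15 = -1/2 + 630 = 1259/2 ≈ 629.50)
R(j) = 1
N = 1 (N = 1**2 = 1)
N + t = 1 + 1259/2 = 1261/2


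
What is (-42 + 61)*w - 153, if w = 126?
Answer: 2241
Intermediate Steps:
(-42 + 61)*w - 153 = (-42 + 61)*126 - 153 = 19*126 - 153 = 2394 - 153 = 2241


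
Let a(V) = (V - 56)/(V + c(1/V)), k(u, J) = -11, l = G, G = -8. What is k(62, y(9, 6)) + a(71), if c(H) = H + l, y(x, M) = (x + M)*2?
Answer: -48149/4474 ≈ -10.762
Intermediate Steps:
l = -8
y(x, M) = 2*M + 2*x (y(x, M) = (M + x)*2 = 2*M + 2*x)
c(H) = -8 + H (c(H) = H - 8 = -8 + H)
a(V) = (-56 + V)/(-8 + V + 1/V) (a(V) = (V - 56)/(V + (-8 + 1/V)) = (-56 + V)/(-8 + V + 1/V))
k(62, y(9, 6)) + a(71) = -11 + 71*(-56 + 71)/(1 + 71*(-8 + 71)) = -11 + 71*15/(1 + 71*63) = -11 + 71*15/(1 + 4473) = -11 + 71*15/4474 = -11 + 71*(1/4474)*15 = -11 + 1065/4474 = -48149/4474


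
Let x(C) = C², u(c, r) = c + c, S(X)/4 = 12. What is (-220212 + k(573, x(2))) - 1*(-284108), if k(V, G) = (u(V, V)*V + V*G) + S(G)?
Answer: 722894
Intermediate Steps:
S(X) = 48 (S(X) = 4*12 = 48)
u(c, r) = 2*c
k(V, G) = 48 + 2*V² + G*V (k(V, G) = ((2*V)*V + V*G) + 48 = (2*V² + G*V) + 48 = 48 + 2*V² + G*V)
(-220212 + k(573, x(2))) - 1*(-284108) = (-220212 + (48 + 2*573² + 2²*573)) - 1*(-284108) = (-220212 + (48 + 2*328329 + 4*573)) + 284108 = (-220212 + (48 + 656658 + 2292)) + 284108 = (-220212 + 658998) + 284108 = 438786 + 284108 = 722894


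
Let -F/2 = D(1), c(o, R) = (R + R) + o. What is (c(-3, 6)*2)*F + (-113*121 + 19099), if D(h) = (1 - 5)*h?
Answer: 5570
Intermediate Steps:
c(o, R) = o + 2*R (c(o, R) = 2*R + o = o + 2*R)
D(h) = -4*h
F = 8 (F = -(-8) = -2*(-4) = 8)
(c(-3, 6)*2)*F + (-113*121 + 19099) = ((-3 + 2*6)*2)*8 + (-113*121 + 19099) = ((-3 + 12)*2)*8 + (-13673 + 19099) = (9*2)*8 + 5426 = 18*8 + 5426 = 144 + 5426 = 5570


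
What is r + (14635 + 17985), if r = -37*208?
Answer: 24924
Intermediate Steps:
r = -7696
r + (14635 + 17985) = -7696 + (14635 + 17985) = -7696 + 32620 = 24924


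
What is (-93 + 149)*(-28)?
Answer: -1568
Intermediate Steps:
(-93 + 149)*(-28) = 56*(-28) = -1568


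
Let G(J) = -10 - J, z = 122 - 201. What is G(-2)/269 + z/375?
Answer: -24251/100875 ≈ -0.24041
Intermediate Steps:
z = -79
G(-2)/269 + z/375 = (-10 - 1*(-2))/269 - 79/375 = (-10 + 2)*(1/269) - 79*1/375 = -8*1/269 - 79/375 = -8/269 - 79/375 = -24251/100875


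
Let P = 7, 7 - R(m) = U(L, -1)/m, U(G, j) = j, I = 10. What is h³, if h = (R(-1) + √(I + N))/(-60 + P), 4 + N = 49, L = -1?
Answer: (-6 - √55)³/148877 ≈ -0.016220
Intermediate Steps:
N = 45 (N = -4 + 49 = 45)
R(m) = 7 + 1/m (R(m) = 7 - (-1)/m = 7 + 1/m)
h = -6/53 - √55/53 (h = ((7 + 1/(-1)) + √(10 + 45))/(-60 + 7) = ((7 - 1) + √55)/(-53) = (6 + √55)*(-1/53) = -6/53 - √55/53 ≈ -0.25314)
h³ = (-6/53 - √55/53)³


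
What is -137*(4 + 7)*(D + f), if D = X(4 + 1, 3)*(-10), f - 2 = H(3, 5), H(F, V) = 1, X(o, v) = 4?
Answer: 55759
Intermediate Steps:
f = 3 (f = 2 + 1 = 3)
D = -40 (D = 4*(-10) = -40)
-137*(4 + 7)*(D + f) = -137*(4 + 7)*(-40 + 3) = -1507*(-37) = -137*(-407) = 55759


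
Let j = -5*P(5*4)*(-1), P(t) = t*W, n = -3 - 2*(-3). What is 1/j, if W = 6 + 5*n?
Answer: 1/2100 ≈ 0.00047619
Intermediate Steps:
n = 3 (n = -3 - 1*(-6) = -3 + 6 = 3)
W = 21 (W = 6 + 5*3 = 6 + 15 = 21)
P(t) = 21*t (P(t) = t*21 = 21*t)
j = 2100 (j = -105*5*4*(-1) = -105*20*(-1) = -5*420*(-1) = -2100*(-1) = 2100)
1/j = 1/2100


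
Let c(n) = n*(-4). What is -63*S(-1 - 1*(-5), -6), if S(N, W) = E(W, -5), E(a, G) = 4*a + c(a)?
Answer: 0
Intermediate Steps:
c(n) = -4*n
E(a, G) = 0 (E(a, G) = 4*a - 4*a = 0)
S(N, W) = 0
-63*S(-1 - 1*(-5), -6) = -63*0 = 0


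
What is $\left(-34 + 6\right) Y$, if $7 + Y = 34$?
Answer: $-756$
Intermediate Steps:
$Y = 27$ ($Y = -7 + 34 = 27$)
$\left(-34 + 6\right) Y = \left(-34 + 6\right) 27 = \left(-28\right) 27 = -756$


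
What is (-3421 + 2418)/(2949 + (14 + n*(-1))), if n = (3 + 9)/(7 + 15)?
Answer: -11033/32587 ≈ -0.33857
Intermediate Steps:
n = 6/11 (n = 12/22 = 12*(1/22) = 6/11 ≈ 0.54545)
(-3421 + 2418)/(2949 + (14 + n*(-1))) = (-3421 + 2418)/(2949 + (14 + (6/11)*(-1))) = -1003/(2949 + (14 - 6/11)) = -1003/(2949 + 148/11) = -1003/32587/11 = -1003*11/32587 = -11033/32587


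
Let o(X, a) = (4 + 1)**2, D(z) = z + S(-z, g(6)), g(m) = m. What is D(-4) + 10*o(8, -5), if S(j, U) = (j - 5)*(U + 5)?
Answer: 235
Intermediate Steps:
S(j, U) = (-5 + j)*(5 + U)
D(z) = -55 - 10*z (D(z) = z + (-25 - 5*6 + 5*(-z) + 6*(-z)) = z + (-25 - 30 - 5*z - 6*z) = z + (-55 - 11*z) = -55 - 10*z)
o(X, a) = 25 (o(X, a) = 5**2 = 25)
D(-4) + 10*o(8, -5) = (-55 - 10*(-4)) + 10*25 = (-55 + 40) + 250 = -15 + 250 = 235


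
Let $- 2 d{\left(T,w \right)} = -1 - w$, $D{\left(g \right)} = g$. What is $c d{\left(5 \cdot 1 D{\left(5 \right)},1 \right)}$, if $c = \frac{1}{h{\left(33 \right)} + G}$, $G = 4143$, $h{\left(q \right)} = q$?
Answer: $\frac{1}{4176} \approx 0.00023946$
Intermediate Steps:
$d{\left(T,w \right)} = \frac{1}{2} + \frac{w}{2}$ ($d{\left(T,w \right)} = - \frac{-1 - w}{2} = \frac{1}{2} + \frac{w}{2}$)
$c = \frac{1}{4176}$ ($c = \frac{1}{33 + 4143} = \frac{1}{4176} \approx 0.00023946$)
$c d{\left(5 \cdot 1 D{\left(5 \right)},1 \right)} = \frac{\frac{1}{2} + \frac{1}{2} \cdot 1}{4176} = \frac{\frac{1}{2} + \frac{1}{2}}{4176} = \frac{1}{4176} \cdot 1 = \frac{1}{4176}$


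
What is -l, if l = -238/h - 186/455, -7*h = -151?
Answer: 786116/68705 ≈ 11.442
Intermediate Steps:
h = 151/7 (h = -1/7*(-151) = 151/7 ≈ 21.571)
l = -786116/68705 (l = -238/151/7 - 186/455 = -238*7/151 - 186*1/455 = -1666/151 - 186/455 = -786116/68705 ≈ -11.442)
-l = -1*(-786116/68705) = 786116/68705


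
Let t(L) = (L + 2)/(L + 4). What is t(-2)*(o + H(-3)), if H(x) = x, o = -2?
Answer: 0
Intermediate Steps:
t(L) = (2 + L)/(4 + L)
t(-2)*(o + H(-3)) = ((2 - 2)/(4 - 2))*(-2 - 3) = (0/2)*(-5) = ((½)*0)*(-5) = 0*(-5) = 0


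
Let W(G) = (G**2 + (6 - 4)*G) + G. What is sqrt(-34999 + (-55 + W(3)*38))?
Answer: I*sqrt(34370) ≈ 185.39*I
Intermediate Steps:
W(G) = G**2 + 3*G (W(G) = (G**2 + 2*G) + G = G**2 + 3*G)
sqrt(-34999 + (-55 + W(3)*38)) = sqrt(-34999 + (-55 + (3*(3 + 3))*38)) = sqrt(-34999 + (-55 + (3*6)*38)) = sqrt(-34999 + (-55 + 18*38)) = sqrt(-34999 + (-55 + 684)) = sqrt(-34999 + 629) = sqrt(-34370) = I*sqrt(34370)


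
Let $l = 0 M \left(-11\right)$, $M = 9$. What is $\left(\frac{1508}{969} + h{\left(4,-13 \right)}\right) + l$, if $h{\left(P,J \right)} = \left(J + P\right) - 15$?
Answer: $- \frac{21748}{969} \approx -22.444$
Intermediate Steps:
$h{\left(P,J \right)} = -15 + J + P$
$l = 0$ ($l = 0 \cdot 9 \left(-11\right) = 0 \left(-11\right) = 0$)
$\left(\frac{1508}{969} + h{\left(4,-13 \right)}\right) + l = \left(\frac{1508}{969} - 24\right) + 0 = - \frac{21748}{969} + 0 = - \frac{21748}{969}$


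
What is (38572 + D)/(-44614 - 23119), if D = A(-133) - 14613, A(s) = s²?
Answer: -41648/67733 ≈ -0.61489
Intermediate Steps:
D = 3076 (D = (-133)² - 14613 = 17689 - 14613 = 3076)
(38572 + D)/(-44614 - 23119) = (38572 + 3076)/(-44614 - 23119) = 41648/(-67733) = 41648*(-1/67733) = -41648/67733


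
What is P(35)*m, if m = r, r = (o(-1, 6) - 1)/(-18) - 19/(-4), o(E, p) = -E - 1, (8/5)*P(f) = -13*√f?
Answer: -11245*√35/288 ≈ -230.99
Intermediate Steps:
P(f) = -65*√f/8 (P(f) = 5*(-13*√f)/8 = -65*√f/8)
o(E, p) = -1 - E
r = 173/36 (r = ((-1 - 1*(-1)) - 1)/(-18) - 19/(-4) = ((-1 + 1) - 1)*(-1/18) - 19*(-¼) = (0 - 1)*(-1/18) + 19/4 = -1*(-1/18) + 19/4 = 1/18 + 19/4 = 173/36 ≈ 4.8056)
m = 173/36 ≈ 4.8056
P(35)*m = -65*√35/8*(173/36) = -11245*√35/288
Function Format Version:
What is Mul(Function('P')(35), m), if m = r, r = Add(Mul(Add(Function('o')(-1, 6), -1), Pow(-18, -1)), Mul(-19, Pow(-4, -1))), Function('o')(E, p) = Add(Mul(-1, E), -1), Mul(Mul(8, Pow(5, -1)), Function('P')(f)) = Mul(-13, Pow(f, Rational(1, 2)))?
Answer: Mul(Rational(-11245, 288), Pow(35, Rational(1, 2))) ≈ -230.99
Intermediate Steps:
Function('P')(f) = Mul(Rational(-65, 8), Pow(f, Rational(1, 2))) (Function('P')(f) = Mul(Rational(5, 8), Mul(-13, Pow(f, Rational(1, 2)))) = Mul(Rational(-65, 8), Pow(f, Rational(1, 2))))
Function('o')(E, p) = Add(-1, Mul(-1, E))
r = Rational(173, 36) (r = Add(Mul(Add(Add(-1, Mul(-1, -1)), -1), Pow(-18, -1)), Mul(-19, Pow(-4, -1))) = Add(Mul(Add(Add(-1, 1), -1), Rational(-1, 18)), Mul(-19, Rational(-1, 4))) = Add(Mul(Add(0, -1), Rational(-1, 18)), Rational(19, 4)) = Add(Mul(-1, Rational(-1, 18)), Rational(19, 4)) = Add(Rational(1, 18), Rational(19, 4)) = Rational(173, 36) ≈ 4.8056)
m = Rational(173, 36) ≈ 4.8056
Mul(Function('P')(35), m) = Mul(Mul(Rational(-65, 8), Pow(35, Rational(1, 2))), Rational(173, 36)) = Mul(Rational(-11245, 288), Pow(35, Rational(1, 2)))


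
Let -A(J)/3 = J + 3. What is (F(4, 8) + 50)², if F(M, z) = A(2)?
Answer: 1225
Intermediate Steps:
A(J) = -9 - 3*J (A(J) = -3*(J + 3) = -3*(3 + J) = -9 - 3*J)
F(M, z) = -15 (F(M, z) = -9 - 3*2 = -9 - 6 = -15)
(F(4, 8) + 50)² = (-15 + 50)² = 35² = 1225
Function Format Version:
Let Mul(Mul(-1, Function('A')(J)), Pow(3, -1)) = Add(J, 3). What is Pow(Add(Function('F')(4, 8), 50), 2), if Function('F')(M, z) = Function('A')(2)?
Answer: 1225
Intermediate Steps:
Function('A')(J) = Add(-9, Mul(-3, J)) (Function('A')(J) = Mul(-3, Add(J, 3)) = Mul(-3, Add(3, J)) = Add(-9, Mul(-3, J)))
Function('F')(M, z) = -15 (Function('F')(M, z) = Add(-9, Mul(-3, 2)) = Add(-9, -6) = -15)
Pow(Add(Function('F')(4, 8), 50), 2) = Pow(Add(-15, 50), 2) = Pow(35, 2) = 1225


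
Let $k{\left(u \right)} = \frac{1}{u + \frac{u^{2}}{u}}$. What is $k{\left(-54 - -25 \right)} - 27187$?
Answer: $- \frac{1576847}{58} \approx -27187.0$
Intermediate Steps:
$k{\left(u \right)} = \frac{1}{2 u}$ ($k{\left(u \right)} = \frac{1}{u + u} = \frac{1}{2 u}$)
$k{\left(-54 - -25 \right)} - 27187 = \frac{1}{2 \left(-54 - -25\right)} - 27187 = \frac{1}{2 \left(-54 + 25\right)} - 27187 = \frac{1}{2 \left(-29\right)} - 27187 = \frac{1}{2} \left(- \frac{1}{29}\right) - 27187 = - \frac{1}{58} - 27187 = - \frac{1576847}{58}$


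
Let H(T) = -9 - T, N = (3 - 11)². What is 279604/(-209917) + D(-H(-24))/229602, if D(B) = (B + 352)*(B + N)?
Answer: -60731278187/48197363034 ≈ -1.2601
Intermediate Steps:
N = 64 (N = (-8)² = 64)
H(T) = -9 - T
D(B) = (64 + B)*(352 + B) (D(B) = (B + 352)*(B + 64) = (352 + B)*(64 + B) = (64 + B)*(352 + B))
279604/(-209917) + D(-H(-24))/229602 = 279604/(-209917) + (22528 + (-(-9 - 1*(-24)))² + 416*(-(-9 - 1*(-24))))/229602 = 279604*(-1/209917) + (22528 + (-(-9 + 24))² + 416*(-(-9 + 24)))*(1/229602) = -279604/209917 + (22528 + (-1*15)² + 416*(-1*15))*(1/229602) = -279604/209917 + (22528 + (-15)² + 416*(-15))*(1/229602) = -279604/209917 + (22528 + 225 - 6240)*(1/229602) = -279604/209917 + 16513*(1/229602) = -279604/209917 + 16513/229602 = -60731278187/48197363034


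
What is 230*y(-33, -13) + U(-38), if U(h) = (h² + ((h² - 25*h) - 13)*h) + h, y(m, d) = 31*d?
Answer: -181762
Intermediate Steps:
U(h) = h + h² + h*(-13 + h² - 25*h) (U(h) = (h² + (-13 + h² - 25*h)*h) + h = (h² + h*(-13 + h² - 25*h)) + h = h + h² + h*(-13 + h² - 25*h))
230*y(-33, -13) + U(-38) = 230*(31*(-13)) - 38*(-12 + (-38)² - 24*(-38)) = 230*(-403) - 38*(-12 + 1444 + 912) = -92690 - 38*2344 = -92690 - 89072 = -181762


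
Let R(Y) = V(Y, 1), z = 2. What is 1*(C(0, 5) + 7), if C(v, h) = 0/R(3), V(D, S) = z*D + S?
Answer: 7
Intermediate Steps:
V(D, S) = S + 2*D (V(D, S) = 2*D + S = S + 2*D)
R(Y) = 1 + 2*Y
C(v, h) = 0 (C(v, h) = 0/(1 + 2*3) = 0/(1 + 6) = 0/7 = 0*(⅐) = 0)
1*(C(0, 5) + 7) = 1*(0 + 7) = 1*7 = 7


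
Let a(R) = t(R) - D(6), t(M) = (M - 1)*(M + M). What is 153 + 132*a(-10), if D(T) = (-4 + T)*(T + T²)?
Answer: 18105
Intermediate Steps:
t(M) = 2*M*(-1 + M) (t(M) = (-1 + M)*(2*M) = 2*M*(-1 + M))
a(R) = -84 + 2*R*(-1 + R) (a(R) = 2*R*(-1 + R) - 6*(-4 + 6² - 3*6) = 2*R*(-1 + R) - 6*(-4 + 36 - 18) = 2*R*(-1 + R) - 6*14 = 2*R*(-1 + R) - 1*84 = 2*R*(-1 + R) - 84 = -84 + 2*R*(-1 + R))
153 + 132*a(-10) = 153 + 132*(-84 + 2*(-10)*(-1 - 10)) = 153 + 132*(-84 + 2*(-10)*(-11)) = 153 + 132*(-84 + 220) = 153 + 132*136 = 153 + 17952 = 18105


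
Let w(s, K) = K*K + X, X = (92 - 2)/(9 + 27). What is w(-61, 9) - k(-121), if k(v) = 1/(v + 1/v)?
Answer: 611364/7321 ≈ 83.508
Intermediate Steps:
X = 5/2 (X = 90/36 = 90*(1/36) = 5/2 ≈ 2.5000)
w(s, K) = 5/2 + K² (w(s, K) = K*K + 5/2 = K² + 5/2 = 5/2 + K²)
w(-61, 9) - k(-121) = (5/2 + 9²) - (-121)/(1 + (-121)²) = (5/2 + 81) - (-121)/(1 + 14641) = 167/2 - (-121)/14642 = 167/2 - 1*(-121/14642) = 167/2 + 121/14642 = 611364/7321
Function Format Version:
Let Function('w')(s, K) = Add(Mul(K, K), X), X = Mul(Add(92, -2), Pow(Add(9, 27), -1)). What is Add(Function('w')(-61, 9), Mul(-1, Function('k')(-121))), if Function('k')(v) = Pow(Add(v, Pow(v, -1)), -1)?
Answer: Rational(611364, 7321) ≈ 83.508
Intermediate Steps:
X = Rational(5, 2) (X = Mul(90, Pow(36, -1)) = Mul(90, Rational(1, 36)) = Rational(5, 2) ≈ 2.5000)
Function('w')(s, K) = Add(Rational(5, 2), Pow(K, 2)) (Function('w')(s, K) = Add(Mul(K, K), Rational(5, 2)) = Add(Pow(K, 2), Rational(5, 2)) = Add(Rational(5, 2), Pow(K, 2)))
Add(Function('w')(-61, 9), Mul(-1, Function('k')(-121))) = Add(Add(Rational(5, 2), Pow(9, 2)), Mul(-1, Mul(-121, Pow(Add(1, Pow(-121, 2)), -1)))) = Add(Add(Rational(5, 2), 81), Mul(-1, Mul(-121, Pow(Add(1, 14641), -1)))) = Add(Rational(167, 2), Mul(-1, Mul(-121, Pow(14642, -1)))) = Add(Rational(167, 2), Mul(-1, Mul(-121, Rational(1, 14642)))) = Add(Rational(167, 2), Mul(-1, Rational(-121, 14642))) = Add(Rational(167, 2), Rational(121, 14642)) = Rational(611364, 7321)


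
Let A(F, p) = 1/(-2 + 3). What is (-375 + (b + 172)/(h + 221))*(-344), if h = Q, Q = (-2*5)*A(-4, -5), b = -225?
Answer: 27237232/211 ≈ 1.2909e+5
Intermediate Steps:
A(F, p) = 1 (A(F, p) = 1/1 = 1)
Q = -10 (Q = -2*5*1 = -10*1 = -10)
h = -10
(-375 + (b + 172)/(h + 221))*(-344) = (-375 + (-225 + 172)/(-10 + 221))*(-344) = (-375 - 53/211)*(-344) = -79178/211*(-344) = 27237232/211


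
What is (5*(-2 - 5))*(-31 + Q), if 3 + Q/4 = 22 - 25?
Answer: 1925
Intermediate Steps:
Q = -24 (Q = -12 + 4*(22 - 25) = -12 + 4*(-3) = -12 - 12 = -24)
(5*(-2 - 5))*(-31 + Q) = (5*(-2 - 5))*(-31 - 24) = (5*(-7))*(-55) = -35*(-55) = 1925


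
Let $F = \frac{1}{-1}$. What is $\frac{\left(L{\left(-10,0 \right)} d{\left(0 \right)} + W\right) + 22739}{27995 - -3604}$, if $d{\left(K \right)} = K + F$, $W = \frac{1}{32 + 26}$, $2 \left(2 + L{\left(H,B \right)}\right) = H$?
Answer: $\frac{1319269}{1832742} \approx 0.71983$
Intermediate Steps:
$L{\left(H,B \right)} = -2 + \frac{H}{2}$
$W = \frac{1}{58} \approx 0.017241$
$F = -1$
$d{\left(K \right)} = -1 + K$ ($d{\left(K \right)} = K - 1 = -1 + K$)
$\frac{\left(L{\left(-10,0 \right)} d{\left(0 \right)} + W\right) + 22739}{27995 - -3604} = \frac{\left(\left(-2 + \frac{1}{2} \left(-10\right)\right) \left(-1 + 0\right) + \frac{1}{58}\right) + 22739}{27995 - -3604} = \frac{\left(\left(-2 - 5\right) \left(-1\right) + \frac{1}{58}\right) + 22739}{27995 + \left(-8548 + 12152\right)} = \frac{\left(\left(-7\right) \left(-1\right) + \frac{1}{58}\right) + 22739}{27995 + 3604} = \frac{\left(7 + \frac{1}{58}\right) + 22739}{31599} = \left(\frac{407}{58} + 22739\right) \frac{1}{31599} = \frac{1319269}{58} \cdot \frac{1}{31599} = \frac{1319269}{1832742}$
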